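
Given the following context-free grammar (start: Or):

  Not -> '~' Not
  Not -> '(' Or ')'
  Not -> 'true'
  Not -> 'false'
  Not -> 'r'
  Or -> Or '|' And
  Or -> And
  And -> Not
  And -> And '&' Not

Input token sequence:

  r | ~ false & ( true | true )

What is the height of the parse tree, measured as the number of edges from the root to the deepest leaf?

7

[Or [Or [And [Not r]]] | [And [And [Not ~ [Not false]]] & [Not ( [Or [Or [And [Not true]]] | [And [Not true]]] )]]]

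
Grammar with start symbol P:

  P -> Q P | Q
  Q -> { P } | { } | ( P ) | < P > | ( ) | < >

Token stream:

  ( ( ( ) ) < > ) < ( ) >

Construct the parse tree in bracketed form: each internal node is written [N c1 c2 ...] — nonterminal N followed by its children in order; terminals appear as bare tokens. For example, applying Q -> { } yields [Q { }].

P
Q P
( P ) P
( Q P ) P
( ( P ) P ) P
( ( Q ) P ) P
( ( ( ) ) P ) P
( ( ( ) ) Q ) P
( ( ( ) ) < > ) P
( ( ( ) ) < > ) Q
( ( ( ) ) < > ) < P >
( ( ( ) ) < > ) < Q >
( ( ( ) ) < > ) < ( ) >

[P [Q ( [P [Q ( [P [Q ( )]] )] [P [Q < >]]] )] [P [Q < [P [Q ( )]] >]]]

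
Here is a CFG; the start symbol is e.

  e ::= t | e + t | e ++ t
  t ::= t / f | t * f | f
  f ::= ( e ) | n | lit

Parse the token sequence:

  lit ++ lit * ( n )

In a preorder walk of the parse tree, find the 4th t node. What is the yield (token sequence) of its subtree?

[e [e [t [f lit]]] ++ [t [t [f lit]] * [f ( [e [t [f n]]] )]]]

n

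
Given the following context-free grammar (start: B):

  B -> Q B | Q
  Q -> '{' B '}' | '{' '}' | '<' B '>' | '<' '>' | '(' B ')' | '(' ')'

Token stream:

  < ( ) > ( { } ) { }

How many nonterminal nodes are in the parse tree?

[B [Q < [B [Q ( )]] >] [B [Q ( [B [Q { }]] )] [B [Q { }]]]]

10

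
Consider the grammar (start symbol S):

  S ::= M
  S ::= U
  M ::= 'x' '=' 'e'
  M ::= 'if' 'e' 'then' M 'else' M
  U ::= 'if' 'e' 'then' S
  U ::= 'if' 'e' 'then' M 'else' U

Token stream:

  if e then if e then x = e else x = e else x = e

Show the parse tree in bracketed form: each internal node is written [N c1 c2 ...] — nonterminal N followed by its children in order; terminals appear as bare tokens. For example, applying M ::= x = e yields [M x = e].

[S [M if e then [M if e then [M x = e] else [M x = e]] else [M x = e]]]

S
M
if e then M else M
if e then if e then M else M else M
if e then if e then x = e else M else M
if e then if e then x = e else x = e else M
if e then if e then x = e else x = e else x = e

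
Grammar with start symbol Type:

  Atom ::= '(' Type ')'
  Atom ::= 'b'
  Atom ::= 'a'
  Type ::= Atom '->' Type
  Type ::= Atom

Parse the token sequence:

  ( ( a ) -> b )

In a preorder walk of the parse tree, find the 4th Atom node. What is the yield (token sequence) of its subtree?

[Type [Atom ( [Type [Atom ( [Type [Atom a]] )] -> [Type [Atom b]]] )]]

b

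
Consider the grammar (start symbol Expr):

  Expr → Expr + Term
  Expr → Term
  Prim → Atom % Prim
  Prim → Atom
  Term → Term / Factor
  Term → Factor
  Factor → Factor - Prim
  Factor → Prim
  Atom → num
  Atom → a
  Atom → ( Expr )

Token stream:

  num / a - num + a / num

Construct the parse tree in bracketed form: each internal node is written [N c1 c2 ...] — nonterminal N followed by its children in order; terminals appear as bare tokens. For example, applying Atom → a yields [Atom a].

[Expr [Expr [Term [Term [Factor [Prim [Atom num]]]] / [Factor [Factor [Prim [Atom a]]] - [Prim [Atom num]]]]] + [Term [Term [Factor [Prim [Atom a]]]] / [Factor [Prim [Atom num]]]]]

Expr
Expr + Term
Term + Term
Term / Factor + Term
Factor / Factor + Term
Prim / Factor + Term
Atom / Factor + Term
num / Factor + Term
num / Factor - Prim + Term
num / Prim - Prim + Term
num / Atom - Prim + Term
num / a - Prim + Term
num / a - Atom + Term
num / a - num + Term
num / a - num + Term / Factor
num / a - num + Factor / Factor
num / a - num + Prim / Factor
num / a - num + Atom / Factor
num / a - num + a / Factor
num / a - num + a / Prim
num / a - num + a / Atom
num / a - num + a / num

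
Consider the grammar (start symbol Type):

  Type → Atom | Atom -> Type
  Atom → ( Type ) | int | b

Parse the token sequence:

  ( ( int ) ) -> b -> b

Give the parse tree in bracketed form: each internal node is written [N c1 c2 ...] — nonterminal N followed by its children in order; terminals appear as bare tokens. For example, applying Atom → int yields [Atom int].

[Type [Atom ( [Type [Atom ( [Type [Atom int]] )]] )] -> [Type [Atom b] -> [Type [Atom b]]]]

Type
Atom -> Type
( Type ) -> Type
( Atom ) -> Type
( ( Type ) ) -> Type
( ( Atom ) ) -> Type
( ( int ) ) -> Type
( ( int ) ) -> Atom -> Type
( ( int ) ) -> b -> Type
( ( int ) ) -> b -> Atom
( ( int ) ) -> b -> b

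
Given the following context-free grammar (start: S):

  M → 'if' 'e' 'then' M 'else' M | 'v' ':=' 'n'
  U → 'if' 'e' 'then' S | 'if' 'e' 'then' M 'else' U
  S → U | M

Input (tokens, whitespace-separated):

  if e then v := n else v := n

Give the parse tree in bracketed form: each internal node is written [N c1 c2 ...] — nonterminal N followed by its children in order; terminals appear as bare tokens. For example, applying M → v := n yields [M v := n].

S
M
if e then M else M
if e then v := n else M
if e then v := n else v := n

[S [M if e then [M v := n] else [M v := n]]]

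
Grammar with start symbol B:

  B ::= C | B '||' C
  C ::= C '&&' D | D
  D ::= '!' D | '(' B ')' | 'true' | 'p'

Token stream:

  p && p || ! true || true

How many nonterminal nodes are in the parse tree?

12

[B [B [B [C [C [D p]] && [D p]]] || [C [D ! [D true]]]] || [C [D true]]]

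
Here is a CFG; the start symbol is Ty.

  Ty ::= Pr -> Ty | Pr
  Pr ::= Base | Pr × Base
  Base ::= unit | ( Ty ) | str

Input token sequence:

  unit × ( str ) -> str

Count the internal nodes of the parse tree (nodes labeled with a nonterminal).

11

[Ty [Pr [Pr [Base unit]] × [Base ( [Ty [Pr [Base str]]] )]] -> [Ty [Pr [Base str]]]]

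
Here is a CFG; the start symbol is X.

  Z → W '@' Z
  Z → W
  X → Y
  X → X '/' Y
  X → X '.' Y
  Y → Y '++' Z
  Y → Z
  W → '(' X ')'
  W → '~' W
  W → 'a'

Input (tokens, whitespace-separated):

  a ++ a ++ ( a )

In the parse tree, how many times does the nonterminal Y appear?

4

[X [Y [Y [Y [Z [W a]]] ++ [Z [W a]]] ++ [Z [W ( [X [Y [Z [W a]]]] )]]]]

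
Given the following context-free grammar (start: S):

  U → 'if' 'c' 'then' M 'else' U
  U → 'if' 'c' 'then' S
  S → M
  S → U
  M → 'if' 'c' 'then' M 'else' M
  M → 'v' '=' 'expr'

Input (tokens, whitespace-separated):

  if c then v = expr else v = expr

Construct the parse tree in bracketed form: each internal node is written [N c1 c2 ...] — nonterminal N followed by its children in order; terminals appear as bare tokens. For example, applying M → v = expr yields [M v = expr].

[S [M if c then [M v = expr] else [M v = expr]]]

S
M
if c then M else M
if c then v = expr else M
if c then v = expr else v = expr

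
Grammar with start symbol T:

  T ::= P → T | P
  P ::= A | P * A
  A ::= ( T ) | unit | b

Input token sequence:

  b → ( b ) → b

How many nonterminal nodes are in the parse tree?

[T [P [A b]] → [T [P [A ( [T [P [A b]]] )]] → [T [P [A b]]]]]

12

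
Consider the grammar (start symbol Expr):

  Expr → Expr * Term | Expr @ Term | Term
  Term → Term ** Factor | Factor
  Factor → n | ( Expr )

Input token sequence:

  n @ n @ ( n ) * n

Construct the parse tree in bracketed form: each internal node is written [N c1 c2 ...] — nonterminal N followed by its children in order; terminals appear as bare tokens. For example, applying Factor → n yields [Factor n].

[Expr [Expr [Expr [Expr [Term [Factor n]]] @ [Term [Factor n]]] @ [Term [Factor ( [Expr [Term [Factor n]]] )]]] * [Term [Factor n]]]

Expr
Expr * Term
Expr @ Term * Term
Expr @ Term @ Term * Term
Term @ Term @ Term * Term
Factor @ Term @ Term * Term
n @ Term @ Term * Term
n @ Factor @ Term * Term
n @ n @ Term * Term
n @ n @ Factor * Term
n @ n @ ( Expr ) * Term
n @ n @ ( Term ) * Term
n @ n @ ( Factor ) * Term
n @ n @ ( n ) * Term
n @ n @ ( n ) * Factor
n @ n @ ( n ) * n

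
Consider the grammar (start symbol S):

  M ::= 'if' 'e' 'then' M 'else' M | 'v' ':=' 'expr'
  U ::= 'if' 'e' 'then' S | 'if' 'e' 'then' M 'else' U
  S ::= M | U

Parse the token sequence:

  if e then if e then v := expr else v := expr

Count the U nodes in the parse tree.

[S [U if e then [S [M if e then [M v := expr] else [M v := expr]]]]]

1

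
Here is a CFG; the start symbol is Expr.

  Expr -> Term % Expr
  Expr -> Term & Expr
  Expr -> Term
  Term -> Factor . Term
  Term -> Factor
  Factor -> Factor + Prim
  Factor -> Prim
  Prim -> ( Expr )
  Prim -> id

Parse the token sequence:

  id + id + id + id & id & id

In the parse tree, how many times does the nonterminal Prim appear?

[Expr [Term [Factor [Factor [Factor [Factor [Prim id]] + [Prim id]] + [Prim id]] + [Prim id]]] & [Expr [Term [Factor [Prim id]]] & [Expr [Term [Factor [Prim id]]]]]]

6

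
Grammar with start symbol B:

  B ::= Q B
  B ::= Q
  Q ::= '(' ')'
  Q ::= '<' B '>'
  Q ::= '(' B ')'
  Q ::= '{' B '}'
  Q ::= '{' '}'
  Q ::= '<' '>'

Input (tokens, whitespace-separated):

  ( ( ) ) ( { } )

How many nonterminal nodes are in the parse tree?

[B [Q ( [B [Q ( )]] )] [B [Q ( [B [Q { }]] )]]]

8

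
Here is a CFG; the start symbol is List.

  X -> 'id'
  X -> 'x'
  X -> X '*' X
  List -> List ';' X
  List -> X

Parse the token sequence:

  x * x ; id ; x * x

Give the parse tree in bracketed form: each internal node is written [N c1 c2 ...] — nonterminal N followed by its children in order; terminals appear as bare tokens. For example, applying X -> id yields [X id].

[List [List [List [X [X x] * [X x]]] ; [X id]] ; [X [X x] * [X x]]]

List
List ; X
List ; X ; X
X ; X ; X
X * X ; X ; X
x * X ; X ; X
x * x ; X ; X
x * x ; id ; X
x * x ; id ; X * X
x * x ; id ; x * X
x * x ; id ; x * x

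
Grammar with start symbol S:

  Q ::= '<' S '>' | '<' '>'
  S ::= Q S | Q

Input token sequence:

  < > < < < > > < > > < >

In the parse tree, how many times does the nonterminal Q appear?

6

[S [Q < >] [S [Q < [S [Q < [S [Q < >]] >] [S [Q < >]]] >] [S [Q < >]]]]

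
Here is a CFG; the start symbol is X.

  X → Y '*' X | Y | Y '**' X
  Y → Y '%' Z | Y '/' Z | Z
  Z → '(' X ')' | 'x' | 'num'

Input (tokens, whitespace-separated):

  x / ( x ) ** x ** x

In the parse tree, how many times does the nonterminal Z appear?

[X [Y [Y [Z x]] / [Z ( [X [Y [Z x]]] )]] ** [X [Y [Z x]] ** [X [Y [Z x]]]]]

5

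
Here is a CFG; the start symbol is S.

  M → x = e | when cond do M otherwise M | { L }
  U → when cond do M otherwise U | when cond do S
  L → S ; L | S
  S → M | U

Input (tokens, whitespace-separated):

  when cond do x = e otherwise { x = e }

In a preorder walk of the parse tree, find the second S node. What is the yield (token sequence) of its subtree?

x = e

[S [M when cond do [M x = e] otherwise [M { [L [S [M x = e]]] }]]]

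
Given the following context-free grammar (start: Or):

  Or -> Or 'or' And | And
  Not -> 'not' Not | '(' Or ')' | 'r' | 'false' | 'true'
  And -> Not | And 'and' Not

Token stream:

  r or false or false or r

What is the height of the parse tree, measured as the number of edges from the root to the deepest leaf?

6

[Or [Or [Or [Or [And [Not r]]] or [And [Not false]]] or [And [Not false]]] or [And [Not r]]]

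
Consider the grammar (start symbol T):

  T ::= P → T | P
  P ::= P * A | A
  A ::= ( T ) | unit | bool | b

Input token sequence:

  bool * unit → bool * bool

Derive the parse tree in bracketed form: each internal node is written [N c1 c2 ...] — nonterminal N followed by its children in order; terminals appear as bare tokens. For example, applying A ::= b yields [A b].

[T [P [P [A bool]] * [A unit]] → [T [P [P [A bool]] * [A bool]]]]

T
P → T
P * A → T
A * A → T
bool * A → T
bool * unit → T
bool * unit → P
bool * unit → P * A
bool * unit → A * A
bool * unit → bool * A
bool * unit → bool * bool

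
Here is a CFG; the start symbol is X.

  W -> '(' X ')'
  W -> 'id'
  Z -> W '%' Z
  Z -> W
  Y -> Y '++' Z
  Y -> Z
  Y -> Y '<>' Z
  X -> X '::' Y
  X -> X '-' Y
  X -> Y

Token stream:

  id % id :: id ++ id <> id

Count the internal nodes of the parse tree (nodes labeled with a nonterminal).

16

[X [X [Y [Z [W id] % [Z [W id]]]]] :: [Y [Y [Y [Z [W id]]] ++ [Z [W id]]] <> [Z [W id]]]]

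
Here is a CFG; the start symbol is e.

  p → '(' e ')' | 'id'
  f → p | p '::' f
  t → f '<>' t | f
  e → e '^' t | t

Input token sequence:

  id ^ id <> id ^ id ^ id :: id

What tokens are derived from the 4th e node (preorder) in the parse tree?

id

[e [e [e [e [t [f [p id]]]] ^ [t [f [p id]] <> [t [f [p id]]]]] ^ [t [f [p id]]]] ^ [t [f [p id] :: [f [p id]]]]]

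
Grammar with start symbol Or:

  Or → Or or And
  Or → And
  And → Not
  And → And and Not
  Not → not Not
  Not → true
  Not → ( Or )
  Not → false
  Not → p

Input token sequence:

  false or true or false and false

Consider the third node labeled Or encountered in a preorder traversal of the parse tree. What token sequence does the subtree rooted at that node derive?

false

[Or [Or [Or [And [Not false]]] or [And [Not true]]] or [And [And [Not false]] and [Not false]]]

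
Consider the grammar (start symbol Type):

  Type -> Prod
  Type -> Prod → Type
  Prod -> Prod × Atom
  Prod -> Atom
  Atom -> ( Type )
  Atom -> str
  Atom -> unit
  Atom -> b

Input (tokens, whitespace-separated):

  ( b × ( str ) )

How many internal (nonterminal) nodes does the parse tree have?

[Type [Prod [Atom ( [Type [Prod [Prod [Atom b]] × [Atom ( [Type [Prod [Atom str]]] )]]] )]]]

11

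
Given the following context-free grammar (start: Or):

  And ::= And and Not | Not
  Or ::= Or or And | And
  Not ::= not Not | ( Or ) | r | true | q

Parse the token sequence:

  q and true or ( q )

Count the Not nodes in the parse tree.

[Or [Or [And [And [Not q]] and [Not true]]] or [And [Not ( [Or [And [Not q]]] )]]]

4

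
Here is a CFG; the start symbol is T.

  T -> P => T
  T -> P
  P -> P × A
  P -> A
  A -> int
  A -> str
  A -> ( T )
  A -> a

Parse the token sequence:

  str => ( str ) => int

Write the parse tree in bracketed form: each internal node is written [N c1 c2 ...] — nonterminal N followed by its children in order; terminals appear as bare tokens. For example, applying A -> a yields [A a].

T
P => T
A => T
str => T
str => P => T
str => A => T
str => ( T ) => T
str => ( P ) => T
str => ( A ) => T
str => ( str ) => T
str => ( str ) => P
str => ( str ) => A
str => ( str ) => int

[T [P [A str]] => [T [P [A ( [T [P [A str]]] )]] => [T [P [A int]]]]]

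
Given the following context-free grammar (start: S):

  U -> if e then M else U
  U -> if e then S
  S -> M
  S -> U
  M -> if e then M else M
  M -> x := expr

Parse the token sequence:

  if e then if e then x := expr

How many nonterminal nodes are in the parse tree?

[S [U if e then [S [U if e then [S [M x := expr]]]]]]

6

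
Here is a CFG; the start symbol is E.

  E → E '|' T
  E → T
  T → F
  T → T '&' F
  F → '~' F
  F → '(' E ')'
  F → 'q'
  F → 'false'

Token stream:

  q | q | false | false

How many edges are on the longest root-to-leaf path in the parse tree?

[E [E [E [E [T [F q]]] | [T [F q]]] | [T [F false]]] | [T [F false]]]

6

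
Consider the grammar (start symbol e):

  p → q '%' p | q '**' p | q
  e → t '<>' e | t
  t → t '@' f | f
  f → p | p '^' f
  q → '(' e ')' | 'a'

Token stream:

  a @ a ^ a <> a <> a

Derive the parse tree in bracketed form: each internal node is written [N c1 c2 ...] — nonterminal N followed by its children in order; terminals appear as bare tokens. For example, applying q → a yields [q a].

[e [t [t [f [p [q a]]]] @ [f [p [q a]] ^ [f [p [q a]]]]] <> [e [t [f [p [q a]]]] <> [e [t [f [p [q a]]]]]]]

e
t <> e
t @ f <> e
f @ f <> e
p @ f <> e
q @ f <> e
a @ f <> e
a @ p ^ f <> e
a @ q ^ f <> e
a @ a ^ f <> e
a @ a ^ p <> e
a @ a ^ q <> e
a @ a ^ a <> e
a @ a ^ a <> t <> e
a @ a ^ a <> f <> e
a @ a ^ a <> p <> e
a @ a ^ a <> q <> e
a @ a ^ a <> a <> e
a @ a ^ a <> a <> t
a @ a ^ a <> a <> f
a @ a ^ a <> a <> p
a @ a ^ a <> a <> q
a @ a ^ a <> a <> a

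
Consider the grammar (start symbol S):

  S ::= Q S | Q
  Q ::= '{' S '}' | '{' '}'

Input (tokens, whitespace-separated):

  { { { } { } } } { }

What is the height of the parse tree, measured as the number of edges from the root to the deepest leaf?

[S [Q { [S [Q { [S [Q { }] [S [Q { }]]] }]] }] [S [Q { }]]]

7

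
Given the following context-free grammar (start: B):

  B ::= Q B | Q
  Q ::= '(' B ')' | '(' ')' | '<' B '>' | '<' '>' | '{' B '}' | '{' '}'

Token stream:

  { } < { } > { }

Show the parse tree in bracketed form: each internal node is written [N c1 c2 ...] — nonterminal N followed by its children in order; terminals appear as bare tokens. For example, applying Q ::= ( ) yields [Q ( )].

[B [Q { }] [B [Q < [B [Q { }]] >] [B [Q { }]]]]

B
Q B
{ } B
{ } Q B
{ } < B > B
{ } < Q > B
{ } < { } > B
{ } < { } > Q
{ } < { } > { }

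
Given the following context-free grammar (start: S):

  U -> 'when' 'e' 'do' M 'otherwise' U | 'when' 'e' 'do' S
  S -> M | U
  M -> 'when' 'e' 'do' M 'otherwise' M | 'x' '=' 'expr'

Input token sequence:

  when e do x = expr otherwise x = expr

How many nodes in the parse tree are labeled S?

1

[S [M when e do [M x = expr] otherwise [M x = expr]]]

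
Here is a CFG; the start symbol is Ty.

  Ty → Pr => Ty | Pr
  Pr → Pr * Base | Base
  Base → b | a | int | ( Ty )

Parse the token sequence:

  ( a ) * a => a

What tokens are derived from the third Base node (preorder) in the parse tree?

a

[Ty [Pr [Pr [Base ( [Ty [Pr [Base a]]] )]] * [Base a]] => [Ty [Pr [Base a]]]]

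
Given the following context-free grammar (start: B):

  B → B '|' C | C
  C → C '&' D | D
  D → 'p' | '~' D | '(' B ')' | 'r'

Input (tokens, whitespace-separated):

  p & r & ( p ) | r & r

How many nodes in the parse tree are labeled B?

3

[B [B [C [C [C [D p]] & [D r]] & [D ( [B [C [D p]]] )]]] | [C [C [D r]] & [D r]]]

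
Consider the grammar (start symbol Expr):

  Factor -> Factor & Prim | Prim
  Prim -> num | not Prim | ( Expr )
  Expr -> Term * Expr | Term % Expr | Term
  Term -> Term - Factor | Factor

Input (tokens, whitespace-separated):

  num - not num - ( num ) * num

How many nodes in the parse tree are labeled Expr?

[Expr [Term [Term [Term [Factor [Prim num]]] - [Factor [Prim not [Prim num]]]] - [Factor [Prim ( [Expr [Term [Factor [Prim num]]]] )]]] * [Expr [Term [Factor [Prim num]]]]]

3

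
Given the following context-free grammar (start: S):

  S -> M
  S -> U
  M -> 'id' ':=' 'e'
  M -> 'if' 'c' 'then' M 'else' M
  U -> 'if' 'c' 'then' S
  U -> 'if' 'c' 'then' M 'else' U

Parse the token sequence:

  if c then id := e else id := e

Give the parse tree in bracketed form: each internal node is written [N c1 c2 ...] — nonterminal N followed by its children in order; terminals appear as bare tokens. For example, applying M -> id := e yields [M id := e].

S
M
if c then M else M
if c then id := e else M
if c then id := e else id := e

[S [M if c then [M id := e] else [M id := e]]]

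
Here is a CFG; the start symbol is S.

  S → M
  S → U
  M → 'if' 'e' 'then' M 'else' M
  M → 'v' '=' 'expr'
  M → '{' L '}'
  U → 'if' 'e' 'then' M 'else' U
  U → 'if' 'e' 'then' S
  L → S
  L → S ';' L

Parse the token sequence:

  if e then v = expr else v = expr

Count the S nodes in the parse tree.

1

[S [M if e then [M v = expr] else [M v = expr]]]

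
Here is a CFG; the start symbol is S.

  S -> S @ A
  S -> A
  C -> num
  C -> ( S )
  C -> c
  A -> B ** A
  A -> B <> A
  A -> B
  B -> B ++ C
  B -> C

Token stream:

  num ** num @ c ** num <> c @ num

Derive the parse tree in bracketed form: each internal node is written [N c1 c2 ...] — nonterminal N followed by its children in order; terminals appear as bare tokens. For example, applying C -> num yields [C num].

[S [S [S [A [B [C num]] ** [A [B [C num]]]]] @ [A [B [C c]] ** [A [B [C num]] <> [A [B [C c]]]]]] @ [A [B [C num]]]]

S
S @ A
S @ A @ A
A @ A @ A
B ** A @ A @ A
C ** A @ A @ A
num ** A @ A @ A
num ** B @ A @ A
num ** C @ A @ A
num ** num @ A @ A
num ** num @ B ** A @ A
num ** num @ C ** A @ A
num ** num @ c ** A @ A
num ** num @ c ** B <> A @ A
num ** num @ c ** C <> A @ A
num ** num @ c ** num <> A @ A
num ** num @ c ** num <> B @ A
num ** num @ c ** num <> C @ A
num ** num @ c ** num <> c @ A
num ** num @ c ** num <> c @ B
num ** num @ c ** num <> c @ C
num ** num @ c ** num <> c @ num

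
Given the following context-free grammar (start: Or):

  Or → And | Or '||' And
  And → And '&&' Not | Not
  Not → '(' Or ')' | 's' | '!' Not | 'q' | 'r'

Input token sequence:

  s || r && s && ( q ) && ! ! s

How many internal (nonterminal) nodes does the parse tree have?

17

[Or [Or [And [Not s]]] || [And [And [And [And [Not r]] && [Not s]] && [Not ( [Or [And [Not q]]] )]] && [Not ! [Not ! [Not s]]]]]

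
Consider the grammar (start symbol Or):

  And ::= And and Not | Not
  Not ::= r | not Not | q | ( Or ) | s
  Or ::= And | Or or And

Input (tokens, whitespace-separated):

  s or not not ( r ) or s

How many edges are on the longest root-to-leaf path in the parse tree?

[Or [Or [Or [And [Not s]]] or [And [Not not [Not not [Not ( [Or [And [Not r]]] )]]]]] or [And [Not s]]]

9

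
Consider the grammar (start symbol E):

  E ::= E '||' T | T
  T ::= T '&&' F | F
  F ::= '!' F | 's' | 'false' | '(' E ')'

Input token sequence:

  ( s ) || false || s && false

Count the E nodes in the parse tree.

4

[E [E [E [T [F ( [E [T [F s]]] )]]] || [T [F false]]] || [T [T [F s]] && [F false]]]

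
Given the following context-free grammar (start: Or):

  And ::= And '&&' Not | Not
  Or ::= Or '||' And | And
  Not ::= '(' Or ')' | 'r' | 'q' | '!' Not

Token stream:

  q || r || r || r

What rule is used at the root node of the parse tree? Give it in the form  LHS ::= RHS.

[Or [Or [Or [Or [And [Not q]]] || [And [Not r]]] || [And [Not r]]] || [And [Not r]]]

Or ::= Or '||' And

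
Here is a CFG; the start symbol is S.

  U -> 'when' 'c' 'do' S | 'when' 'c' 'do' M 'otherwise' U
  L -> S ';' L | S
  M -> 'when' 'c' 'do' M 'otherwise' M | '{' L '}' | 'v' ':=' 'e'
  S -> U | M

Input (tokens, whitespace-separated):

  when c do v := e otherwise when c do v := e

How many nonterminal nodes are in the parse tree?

6

[S [U when c do [M v := e] otherwise [U when c do [S [M v := e]]]]]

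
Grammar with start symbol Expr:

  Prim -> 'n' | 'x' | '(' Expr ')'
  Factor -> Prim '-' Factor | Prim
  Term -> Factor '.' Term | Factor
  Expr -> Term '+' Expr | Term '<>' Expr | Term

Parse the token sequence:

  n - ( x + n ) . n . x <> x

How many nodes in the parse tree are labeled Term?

[Expr [Term [Factor [Prim n] - [Factor [Prim ( [Expr [Term [Factor [Prim x]]] + [Expr [Term [Factor [Prim n]]]]] )]]] . [Term [Factor [Prim n]] . [Term [Factor [Prim x]]]]] <> [Expr [Term [Factor [Prim x]]]]]

6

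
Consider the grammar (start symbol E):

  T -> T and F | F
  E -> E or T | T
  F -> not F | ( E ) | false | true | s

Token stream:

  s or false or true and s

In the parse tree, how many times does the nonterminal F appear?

4

[E [E [E [T [F s]]] or [T [F false]]] or [T [T [F true]] and [F s]]]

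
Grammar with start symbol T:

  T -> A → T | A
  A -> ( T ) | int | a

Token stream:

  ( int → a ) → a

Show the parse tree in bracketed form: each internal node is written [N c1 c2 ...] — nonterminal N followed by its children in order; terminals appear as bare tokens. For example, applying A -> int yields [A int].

[T [A ( [T [A int] → [T [A a]]] )] → [T [A a]]]

T
A → T
( T ) → T
( A → T ) → T
( int → T ) → T
( int → A ) → T
( int → a ) → T
( int → a ) → A
( int → a ) → a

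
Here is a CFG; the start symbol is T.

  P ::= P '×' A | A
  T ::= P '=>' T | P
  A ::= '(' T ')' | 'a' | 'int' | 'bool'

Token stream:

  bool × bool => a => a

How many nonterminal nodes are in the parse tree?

[T [P [P [A bool]] × [A bool]] => [T [P [A a]] => [T [P [A a]]]]]

11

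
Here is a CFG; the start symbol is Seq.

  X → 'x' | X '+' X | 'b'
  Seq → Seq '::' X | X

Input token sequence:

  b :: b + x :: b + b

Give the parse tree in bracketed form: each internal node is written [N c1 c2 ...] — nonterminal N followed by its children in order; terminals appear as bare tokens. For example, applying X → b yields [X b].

Seq
Seq :: X
Seq :: X :: X
X :: X :: X
b :: X :: X
b :: X + X :: X
b :: b + X :: X
b :: b + x :: X
b :: b + x :: X + X
b :: b + x :: b + X
b :: b + x :: b + b

[Seq [Seq [Seq [X b]] :: [X [X b] + [X x]]] :: [X [X b] + [X b]]]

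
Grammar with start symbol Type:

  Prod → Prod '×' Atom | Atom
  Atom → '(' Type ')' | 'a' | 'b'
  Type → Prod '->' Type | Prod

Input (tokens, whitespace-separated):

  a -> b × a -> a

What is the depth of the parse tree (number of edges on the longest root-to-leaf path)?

[Type [Prod [Atom a]] -> [Type [Prod [Prod [Atom b]] × [Atom a]] -> [Type [Prod [Atom a]]]]]

5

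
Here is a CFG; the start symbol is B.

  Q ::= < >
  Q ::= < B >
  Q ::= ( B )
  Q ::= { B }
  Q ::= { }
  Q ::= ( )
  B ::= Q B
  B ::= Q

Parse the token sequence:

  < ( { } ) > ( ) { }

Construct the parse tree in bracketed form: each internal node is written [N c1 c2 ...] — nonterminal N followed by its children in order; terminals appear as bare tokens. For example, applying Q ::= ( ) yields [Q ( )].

[B [Q < [B [Q ( [B [Q { }]] )]] >] [B [Q ( )] [B [Q { }]]]]

B
Q B
< B > B
< Q > B
< ( B ) > B
< ( Q ) > B
< ( { } ) > B
< ( { } ) > Q B
< ( { } ) > ( ) B
< ( { } ) > ( ) Q
< ( { } ) > ( ) { }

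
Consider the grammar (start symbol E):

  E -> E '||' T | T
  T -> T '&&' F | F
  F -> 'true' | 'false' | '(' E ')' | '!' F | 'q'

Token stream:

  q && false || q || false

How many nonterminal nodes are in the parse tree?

[E [E [E [T [T [F q]] && [F false]]] || [T [F q]]] || [T [F false]]]

11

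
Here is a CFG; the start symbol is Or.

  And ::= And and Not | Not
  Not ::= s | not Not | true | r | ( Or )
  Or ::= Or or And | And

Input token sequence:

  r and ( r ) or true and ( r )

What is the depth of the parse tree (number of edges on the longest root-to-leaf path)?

7

[Or [Or [And [And [Not r]] and [Not ( [Or [And [Not r]]] )]]] or [And [And [Not true]] and [Not ( [Or [And [Not r]]] )]]]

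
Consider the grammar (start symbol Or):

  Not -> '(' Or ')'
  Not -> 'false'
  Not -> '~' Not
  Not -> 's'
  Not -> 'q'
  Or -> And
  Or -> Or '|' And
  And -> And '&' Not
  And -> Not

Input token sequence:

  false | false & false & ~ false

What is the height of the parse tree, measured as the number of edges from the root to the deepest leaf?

5

[Or [Or [And [Not false]]] | [And [And [And [Not false]] & [Not false]] & [Not ~ [Not false]]]]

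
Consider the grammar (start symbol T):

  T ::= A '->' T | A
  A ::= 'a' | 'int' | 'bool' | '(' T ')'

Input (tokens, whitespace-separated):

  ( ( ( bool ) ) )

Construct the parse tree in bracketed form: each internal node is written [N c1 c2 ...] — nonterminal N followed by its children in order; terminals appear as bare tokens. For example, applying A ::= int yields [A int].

[T [A ( [T [A ( [T [A ( [T [A bool]] )]] )]] )]]

T
A
( T )
( A )
( ( T ) )
( ( A ) )
( ( ( T ) ) )
( ( ( A ) ) )
( ( ( bool ) ) )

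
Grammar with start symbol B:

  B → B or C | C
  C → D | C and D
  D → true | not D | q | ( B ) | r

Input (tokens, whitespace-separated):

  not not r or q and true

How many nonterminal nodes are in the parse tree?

[B [B [C [D not [D not [D r]]]]] or [C [C [D q]] and [D true]]]

10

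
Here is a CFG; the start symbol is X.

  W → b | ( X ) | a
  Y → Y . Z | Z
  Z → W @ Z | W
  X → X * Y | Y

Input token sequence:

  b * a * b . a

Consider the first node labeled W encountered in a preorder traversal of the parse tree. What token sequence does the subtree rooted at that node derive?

b

[X [X [X [Y [Z [W b]]]] * [Y [Z [W a]]]] * [Y [Y [Z [W b]]] . [Z [W a]]]]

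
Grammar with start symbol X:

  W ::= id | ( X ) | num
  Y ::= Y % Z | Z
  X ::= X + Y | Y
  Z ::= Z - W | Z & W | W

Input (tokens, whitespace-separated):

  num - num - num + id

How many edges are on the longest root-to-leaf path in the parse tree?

7

[X [X [Y [Z [Z [Z [W num]] - [W num]] - [W num]]]] + [Y [Z [W id]]]]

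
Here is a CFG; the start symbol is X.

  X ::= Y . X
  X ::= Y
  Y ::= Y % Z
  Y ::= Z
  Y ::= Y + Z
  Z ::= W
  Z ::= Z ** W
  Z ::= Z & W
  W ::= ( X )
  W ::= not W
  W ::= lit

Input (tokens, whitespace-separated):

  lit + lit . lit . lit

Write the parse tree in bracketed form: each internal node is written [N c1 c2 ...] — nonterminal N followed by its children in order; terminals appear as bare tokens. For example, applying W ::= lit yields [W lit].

X
Y . X
Y + Z . X
Z + Z . X
W + Z . X
lit + Z . X
lit + W . X
lit + lit . X
lit + lit . Y . X
lit + lit . Z . X
lit + lit . W . X
lit + lit . lit . X
lit + lit . lit . Y
lit + lit . lit . Z
lit + lit . lit . W
lit + lit . lit . lit

[X [Y [Y [Z [W lit]]] + [Z [W lit]]] . [X [Y [Z [W lit]]] . [X [Y [Z [W lit]]]]]]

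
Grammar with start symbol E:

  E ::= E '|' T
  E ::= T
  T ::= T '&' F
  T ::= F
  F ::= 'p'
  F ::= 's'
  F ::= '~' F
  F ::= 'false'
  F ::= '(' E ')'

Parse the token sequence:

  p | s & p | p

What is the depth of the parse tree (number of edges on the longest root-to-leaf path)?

[E [E [E [T [F p]]] | [T [T [F s]] & [F p]]] | [T [F p]]]

5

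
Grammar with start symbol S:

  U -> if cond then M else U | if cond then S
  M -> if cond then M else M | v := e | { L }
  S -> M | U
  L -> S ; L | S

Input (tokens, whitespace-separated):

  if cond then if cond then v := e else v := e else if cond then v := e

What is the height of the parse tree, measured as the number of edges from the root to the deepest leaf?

[S [U if cond then [M if cond then [M v := e] else [M v := e]] else [U if cond then [S [M v := e]]]]]

5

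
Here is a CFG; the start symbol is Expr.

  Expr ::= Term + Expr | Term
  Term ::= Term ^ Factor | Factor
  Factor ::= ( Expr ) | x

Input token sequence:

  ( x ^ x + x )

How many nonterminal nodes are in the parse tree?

[Expr [Term [Factor ( [Expr [Term [Term [Factor x]] ^ [Factor x]] + [Expr [Term [Factor x]]]] )]]]

11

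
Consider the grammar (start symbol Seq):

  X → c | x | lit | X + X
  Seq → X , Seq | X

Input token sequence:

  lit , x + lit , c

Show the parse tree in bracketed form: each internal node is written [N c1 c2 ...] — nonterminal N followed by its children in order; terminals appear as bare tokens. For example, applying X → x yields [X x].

Seq
X , Seq
lit , Seq
lit , X , Seq
lit , X + X , Seq
lit , x + X , Seq
lit , x + lit , Seq
lit , x + lit , X
lit , x + lit , c

[Seq [X lit] , [Seq [X [X x] + [X lit]] , [Seq [X c]]]]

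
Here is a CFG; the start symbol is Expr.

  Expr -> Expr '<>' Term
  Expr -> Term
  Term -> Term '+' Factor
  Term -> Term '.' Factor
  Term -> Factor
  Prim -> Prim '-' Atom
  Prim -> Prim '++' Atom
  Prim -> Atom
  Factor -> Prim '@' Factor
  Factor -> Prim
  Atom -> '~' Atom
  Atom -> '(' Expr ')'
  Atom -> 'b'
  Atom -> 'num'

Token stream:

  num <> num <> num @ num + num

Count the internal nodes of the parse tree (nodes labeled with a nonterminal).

[Expr [Expr [Expr [Term [Factor [Prim [Atom num]]]]] <> [Term [Factor [Prim [Atom num]]]]] <> [Term [Term [Factor [Prim [Atom num]] @ [Factor [Prim [Atom num]]]]] + [Factor [Prim [Atom num]]]]]

22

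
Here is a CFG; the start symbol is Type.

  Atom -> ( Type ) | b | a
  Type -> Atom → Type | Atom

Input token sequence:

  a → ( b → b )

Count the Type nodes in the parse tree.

4

[Type [Atom a] → [Type [Atom ( [Type [Atom b] → [Type [Atom b]]] )]]]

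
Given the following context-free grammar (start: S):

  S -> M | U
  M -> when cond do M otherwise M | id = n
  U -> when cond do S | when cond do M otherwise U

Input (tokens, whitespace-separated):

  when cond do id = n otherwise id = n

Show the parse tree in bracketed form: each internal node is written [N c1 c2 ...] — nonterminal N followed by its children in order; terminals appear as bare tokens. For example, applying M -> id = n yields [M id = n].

S
M
when cond do M otherwise M
when cond do id = n otherwise M
when cond do id = n otherwise id = n

[S [M when cond do [M id = n] otherwise [M id = n]]]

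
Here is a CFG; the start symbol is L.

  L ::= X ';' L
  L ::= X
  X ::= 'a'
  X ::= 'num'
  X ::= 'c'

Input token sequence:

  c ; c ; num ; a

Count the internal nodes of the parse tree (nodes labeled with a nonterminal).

8

[L [X c] ; [L [X c] ; [L [X num] ; [L [X a]]]]]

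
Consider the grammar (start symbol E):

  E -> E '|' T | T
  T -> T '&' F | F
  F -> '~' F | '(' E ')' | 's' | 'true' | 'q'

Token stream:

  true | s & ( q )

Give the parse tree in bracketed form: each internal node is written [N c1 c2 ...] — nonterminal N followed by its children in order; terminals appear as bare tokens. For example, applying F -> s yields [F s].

E
E | T
T | T
F | T
true | T
true | T & F
true | F & F
true | s & F
true | s & ( E )
true | s & ( T )
true | s & ( F )
true | s & ( q )

[E [E [T [F true]]] | [T [T [F s]] & [F ( [E [T [F q]]] )]]]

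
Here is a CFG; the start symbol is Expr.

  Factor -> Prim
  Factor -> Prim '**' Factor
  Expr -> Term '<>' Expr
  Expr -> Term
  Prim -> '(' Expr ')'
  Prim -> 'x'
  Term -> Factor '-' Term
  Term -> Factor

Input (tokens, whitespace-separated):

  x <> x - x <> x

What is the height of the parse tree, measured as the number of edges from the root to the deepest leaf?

[Expr [Term [Factor [Prim x]]] <> [Expr [Term [Factor [Prim x]] - [Term [Factor [Prim x]]]] <> [Expr [Term [Factor [Prim x]]]]]]

6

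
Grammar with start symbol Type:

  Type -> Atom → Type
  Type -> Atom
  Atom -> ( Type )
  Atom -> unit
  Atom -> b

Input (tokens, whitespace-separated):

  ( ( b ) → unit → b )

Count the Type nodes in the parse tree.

5

[Type [Atom ( [Type [Atom ( [Type [Atom b]] )] → [Type [Atom unit] → [Type [Atom b]]]] )]]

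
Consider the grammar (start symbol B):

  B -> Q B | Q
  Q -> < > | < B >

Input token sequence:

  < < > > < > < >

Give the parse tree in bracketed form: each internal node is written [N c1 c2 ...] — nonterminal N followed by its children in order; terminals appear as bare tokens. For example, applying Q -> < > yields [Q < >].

[B [Q < [B [Q < >]] >] [B [Q < >] [B [Q < >]]]]

B
Q B
< B > B
< Q > B
< < > > B
< < > > Q B
< < > > < > B
< < > > < > Q
< < > > < > < >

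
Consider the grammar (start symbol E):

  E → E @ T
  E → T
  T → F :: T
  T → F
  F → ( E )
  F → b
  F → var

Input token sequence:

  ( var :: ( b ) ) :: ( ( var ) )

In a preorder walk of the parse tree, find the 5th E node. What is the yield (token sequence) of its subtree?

[E [T [F ( [E [T [F var] :: [T [F ( [E [T [F b]]] )]]]] )] :: [T [F ( [E [T [F ( [E [T [F var]]] )]]] )]]]]

var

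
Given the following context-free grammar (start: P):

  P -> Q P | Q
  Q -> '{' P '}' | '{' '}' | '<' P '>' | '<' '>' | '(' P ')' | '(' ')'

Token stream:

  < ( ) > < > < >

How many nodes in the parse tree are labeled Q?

[P [Q < [P [Q ( )]] >] [P [Q < >] [P [Q < >]]]]

4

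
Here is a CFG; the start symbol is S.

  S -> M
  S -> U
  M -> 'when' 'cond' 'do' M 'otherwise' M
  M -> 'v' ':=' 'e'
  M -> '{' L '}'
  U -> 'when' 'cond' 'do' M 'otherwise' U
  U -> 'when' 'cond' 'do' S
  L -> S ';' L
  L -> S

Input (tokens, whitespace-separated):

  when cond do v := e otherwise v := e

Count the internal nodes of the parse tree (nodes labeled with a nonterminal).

[S [M when cond do [M v := e] otherwise [M v := e]]]

4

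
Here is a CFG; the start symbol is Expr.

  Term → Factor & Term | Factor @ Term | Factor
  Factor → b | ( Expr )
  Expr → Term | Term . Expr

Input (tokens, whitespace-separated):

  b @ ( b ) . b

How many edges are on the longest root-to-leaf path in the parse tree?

7

[Expr [Term [Factor b] @ [Term [Factor ( [Expr [Term [Factor b]]] )]]] . [Expr [Term [Factor b]]]]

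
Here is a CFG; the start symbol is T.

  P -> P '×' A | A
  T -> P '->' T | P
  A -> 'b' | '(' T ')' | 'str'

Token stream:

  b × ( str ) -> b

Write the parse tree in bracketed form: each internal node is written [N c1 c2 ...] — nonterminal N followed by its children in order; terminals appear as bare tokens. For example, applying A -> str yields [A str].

T
P -> T
P × A -> T
A × A -> T
b × A -> T
b × ( T ) -> T
b × ( P ) -> T
b × ( A ) -> T
b × ( str ) -> T
b × ( str ) -> P
b × ( str ) -> A
b × ( str ) -> b

[T [P [P [A b]] × [A ( [T [P [A str]]] )]] -> [T [P [A b]]]]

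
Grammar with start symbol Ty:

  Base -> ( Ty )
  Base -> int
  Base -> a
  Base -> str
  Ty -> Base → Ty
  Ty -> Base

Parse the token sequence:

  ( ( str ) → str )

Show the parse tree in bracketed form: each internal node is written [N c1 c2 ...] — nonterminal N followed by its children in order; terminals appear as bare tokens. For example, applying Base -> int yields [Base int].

Ty
Base
( Ty )
( Base → Ty )
( ( Ty ) → Ty )
( ( Base ) → Ty )
( ( str ) → Ty )
( ( str ) → Base )
( ( str ) → str )

[Ty [Base ( [Ty [Base ( [Ty [Base str]] )] → [Ty [Base str]]] )]]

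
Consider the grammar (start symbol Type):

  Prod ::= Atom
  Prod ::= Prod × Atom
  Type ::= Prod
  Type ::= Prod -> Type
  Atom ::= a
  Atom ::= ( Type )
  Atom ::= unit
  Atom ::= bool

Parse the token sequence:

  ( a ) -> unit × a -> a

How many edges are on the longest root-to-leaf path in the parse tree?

[Type [Prod [Atom ( [Type [Prod [Atom a]]] )]] -> [Type [Prod [Prod [Atom unit]] × [Atom a]] -> [Type [Prod [Atom a]]]]]

6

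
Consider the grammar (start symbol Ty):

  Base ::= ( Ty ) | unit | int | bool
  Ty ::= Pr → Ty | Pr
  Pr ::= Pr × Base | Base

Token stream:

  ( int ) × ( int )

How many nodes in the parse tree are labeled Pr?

[Ty [Pr [Pr [Base ( [Ty [Pr [Base int]]] )]] × [Base ( [Ty [Pr [Base int]]] )]]]

4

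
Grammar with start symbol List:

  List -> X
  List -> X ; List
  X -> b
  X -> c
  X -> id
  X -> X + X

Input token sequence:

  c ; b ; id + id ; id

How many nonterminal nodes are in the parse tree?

[List [X c] ; [List [X b] ; [List [X [X id] + [X id]] ; [List [X id]]]]]

10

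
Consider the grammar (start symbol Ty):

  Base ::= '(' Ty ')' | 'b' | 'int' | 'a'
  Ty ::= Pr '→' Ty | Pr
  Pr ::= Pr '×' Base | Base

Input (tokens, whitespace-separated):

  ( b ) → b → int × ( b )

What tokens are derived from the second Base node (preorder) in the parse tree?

b

[Ty [Pr [Base ( [Ty [Pr [Base b]]] )]] → [Ty [Pr [Base b]] → [Ty [Pr [Pr [Base int]] × [Base ( [Ty [Pr [Base b]]] )]]]]]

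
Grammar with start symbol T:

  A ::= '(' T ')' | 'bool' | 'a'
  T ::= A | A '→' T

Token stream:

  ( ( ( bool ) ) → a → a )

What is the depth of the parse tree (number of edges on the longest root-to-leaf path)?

[T [A ( [T [A ( [T [A ( [T [A bool]] )]] )] → [T [A a] → [T [A a]]]] )]]

8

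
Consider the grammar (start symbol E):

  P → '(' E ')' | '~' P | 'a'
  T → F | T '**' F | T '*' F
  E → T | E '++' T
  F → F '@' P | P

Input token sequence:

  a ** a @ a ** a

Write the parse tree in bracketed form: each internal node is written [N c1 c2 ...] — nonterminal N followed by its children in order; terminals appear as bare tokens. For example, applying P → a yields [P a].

E
T
T ** F
T ** F ** F
F ** F ** F
P ** F ** F
a ** F ** F
a ** F @ P ** F
a ** P @ P ** F
a ** a @ P ** F
a ** a @ a ** F
a ** a @ a ** P
a ** a @ a ** a

[E [T [T [T [F [P a]]] ** [F [F [P a]] @ [P a]]] ** [F [P a]]]]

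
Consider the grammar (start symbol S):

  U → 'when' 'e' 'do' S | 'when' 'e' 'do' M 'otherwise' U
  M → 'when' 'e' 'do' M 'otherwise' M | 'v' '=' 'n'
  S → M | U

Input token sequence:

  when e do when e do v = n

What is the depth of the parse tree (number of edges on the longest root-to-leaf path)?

[S [U when e do [S [U when e do [S [M v = n]]]]]]

6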